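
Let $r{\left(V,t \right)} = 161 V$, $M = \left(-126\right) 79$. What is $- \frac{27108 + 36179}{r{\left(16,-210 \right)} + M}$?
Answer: $\frac{9041}{1054} \approx 8.5778$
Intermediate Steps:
$M = -9954$
$- \frac{27108 + 36179}{r{\left(16,-210 \right)} + M} = - \frac{27108 + 36179}{161 \cdot 16 - 9954} = - \frac{63287}{2576 - 9954} = - \frac{63287}{-7378} = - \frac{63287 \left(-1\right)}{7378} = \left(-1\right) \left(- \frac{9041}{1054}\right) = \frac{9041}{1054}$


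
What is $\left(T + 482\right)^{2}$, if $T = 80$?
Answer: $315844$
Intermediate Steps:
$\left(T + 482\right)^{2} = \left(80 + 482\right)^{2} = 562^{2} = 315844$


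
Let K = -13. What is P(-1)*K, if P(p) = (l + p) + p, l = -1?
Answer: 39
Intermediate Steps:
P(p) = -1 + 2*p (P(p) = (-1 + p) + p = -1 + 2*p)
P(-1)*K = (-1 + 2*(-1))*(-13) = (-1 - 2)*(-13) = -3*(-13) = 39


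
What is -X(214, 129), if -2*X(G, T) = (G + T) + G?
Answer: 557/2 ≈ 278.50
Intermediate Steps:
X(G, T) = -G - T/2 (X(G, T) = -((G + T) + G)/2 = -(T + 2*G)/2 = -G - T/2)
-X(214, 129) = -(-1*214 - ½*129) = -(-214 - 129/2) = -1*(-557/2) = 557/2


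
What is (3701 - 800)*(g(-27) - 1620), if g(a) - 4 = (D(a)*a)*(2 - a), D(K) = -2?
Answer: -145050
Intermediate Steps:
g(a) = 4 - 2*a*(2 - a) (g(a) = 4 + (-2*a)*(2 - a) = 4 - 2*a*(2 - a))
(3701 - 800)*(g(-27) - 1620) = (3701 - 800)*((4 - 4*(-27) + 2*(-27)**2) - 1620) = 2901*((4 + 108 + 2*729) - 1620) = 2901*((4 + 108 + 1458) - 1620) = 2901*(1570 - 1620) = 2901*(-50) = -145050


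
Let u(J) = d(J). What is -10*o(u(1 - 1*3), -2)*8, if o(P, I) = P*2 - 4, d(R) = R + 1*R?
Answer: 960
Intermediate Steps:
d(R) = 2*R (d(R) = R + R = 2*R)
u(J) = 2*J
o(P, I) = -4 + 2*P (o(P, I) = 2*P - 4 = -4 + 2*P)
-10*o(u(1 - 1*3), -2)*8 = -10*(-4 + 2*(2*(1 - 1*3)))*8 = -10*(-4 + 2*(2*(1 - 3)))*8 = -10*(-4 + 2*(2*(-2)))*8 = -10*(-4 + 2*(-4))*8 = -10*(-4 - 8)*8 = -10*(-12)*8 = 120*8 = 960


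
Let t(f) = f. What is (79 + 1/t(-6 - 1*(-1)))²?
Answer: 155236/25 ≈ 6209.4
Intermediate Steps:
(79 + 1/t(-6 - 1*(-1)))² = (79 + 1/(-6 - 1*(-1)))² = (79 + 1/(-6 + 1))² = (79 + 1/(-5))² = (79 - ⅕)² = (394/5)² = 155236/25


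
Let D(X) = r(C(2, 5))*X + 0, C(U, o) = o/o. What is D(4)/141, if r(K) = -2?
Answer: -8/141 ≈ -0.056738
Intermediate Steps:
C(U, o) = 1
D(X) = -2*X (D(X) = -2*X + 0 = -2*X)
D(4)/141 = (-2*4)/141 = (1/141)*(-8) = -8/141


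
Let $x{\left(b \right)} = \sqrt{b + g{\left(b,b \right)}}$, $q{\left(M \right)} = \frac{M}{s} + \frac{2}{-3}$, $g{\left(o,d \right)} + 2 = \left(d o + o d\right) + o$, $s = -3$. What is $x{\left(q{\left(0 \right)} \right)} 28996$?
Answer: $\frac{28996 i \sqrt{22}}{3} \approx 45334.0 i$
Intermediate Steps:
$g{\left(o,d \right)} = -2 + o + 2 d o$ ($g{\left(o,d \right)} = -2 + \left(\left(d o + o d\right) + o\right) = -2 + \left(\left(d o + d o\right) + o\right) = -2 + \left(2 d o + o\right) = -2 + \left(o + 2 d o\right) = -2 + o + 2 d o$)
$q{\left(M \right)} = - \frac{2}{3} - \frac{M}{3}$ ($q{\left(M \right)} = \frac{M}{-3} + \frac{2}{-3} = M \left(- \frac{1}{3}\right) + 2 \left(- \frac{1}{3}\right) = - \frac{M}{3} - \frac{2}{3} = - \frac{2}{3} - \frac{M}{3}$)
$x{\left(b \right)} = \sqrt{-2 + 2 b + 2 b^{2}}$ ($x{\left(b \right)} = \sqrt{b + \left(-2 + b + 2 b b\right)} = \sqrt{b + \left(-2 + b + 2 b^{2}\right)} = \sqrt{-2 + 2 b + 2 b^{2}}$)
$x{\left(q{\left(0 \right)} \right)} 28996 = \sqrt{-2 + 2 \left(- \frac{2}{3} - 0\right) + 2 \left(- \frac{2}{3} - 0\right)^{2}} \cdot 28996 = \sqrt{-2 + 2 \left(- \frac{2}{3} + 0\right) + 2 \left(- \frac{2}{3} + 0\right)^{2}} \cdot 28996 = \sqrt{-2 + 2 \left(- \frac{2}{3}\right) + 2 \left(- \frac{2}{3}\right)^{2}} \cdot 28996 = \sqrt{-2 - \frac{4}{3} + 2 \cdot \frac{4}{9}} \cdot 28996 = \sqrt{-2 - \frac{4}{3} + \frac{8}{9}} \cdot 28996 = \sqrt{- \frac{22}{9}} \cdot 28996 = \frac{i \sqrt{22}}{3} \cdot 28996 = \frac{28996 i \sqrt{22}}{3}$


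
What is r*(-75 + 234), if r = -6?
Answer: -954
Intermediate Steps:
r*(-75 + 234) = -6*(-75 + 234) = -6*159 = -954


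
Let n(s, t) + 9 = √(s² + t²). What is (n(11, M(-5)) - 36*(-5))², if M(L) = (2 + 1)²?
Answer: (171 + √202)² ≈ 34304.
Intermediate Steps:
M(L) = 9 (M(L) = 3² = 9)
n(s, t) = -9 + √(s² + t²)
(n(11, M(-5)) - 36*(-5))² = ((-9 + √(11² + 9²)) - 36*(-5))² = ((-9 + √(121 + 81)) + 180)² = ((-9 + √202) + 180)² = (171 + √202)²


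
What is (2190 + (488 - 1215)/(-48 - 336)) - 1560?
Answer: 242647/384 ≈ 631.89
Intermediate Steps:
(2190 + (488 - 1215)/(-48 - 336)) - 1560 = (2190 - 727/(-384)) - 1560 = (2190 - 727*(-1/384)) - 1560 = (2190 + 727/384) - 1560 = 841687/384 - 1560 = 242647/384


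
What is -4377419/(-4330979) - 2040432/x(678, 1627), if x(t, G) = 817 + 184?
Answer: -8832686346509/4335309979 ≈ -2037.4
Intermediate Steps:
x(t, G) = 1001
-4377419/(-4330979) - 2040432/x(678, 1627) = -4377419/(-4330979) - 2040432/1001 = -4377419*(-1/4330979) - 2040432*1/1001 = 4377419/4330979 - 2040432/1001 = -8832686346509/4335309979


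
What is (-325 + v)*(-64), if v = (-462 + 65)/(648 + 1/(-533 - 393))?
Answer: 12504505408/600047 ≈ 20839.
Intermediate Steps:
v = -367622/600047 (v = -397/(648 + 1/(-926)) = -397/(648 - 1/926) = -397/600047/926 = -397*926/600047 = -367622/600047 ≈ -0.61266)
(-325 + v)*(-64) = (-325 - 367622/600047)*(-64) = -195382897/600047*(-64) = 12504505408/600047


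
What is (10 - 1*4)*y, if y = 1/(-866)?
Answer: -3/433 ≈ -0.0069284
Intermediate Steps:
y = -1/866 ≈ -0.0011547
(10 - 1*4)*y = (10 - 1*4)*(-1/866) = (10 - 4)*(-1/866) = 6*(-1/866) = -3/433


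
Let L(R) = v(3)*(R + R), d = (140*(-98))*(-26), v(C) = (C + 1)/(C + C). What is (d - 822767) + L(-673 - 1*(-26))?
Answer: -1400729/3 ≈ -4.6691e+5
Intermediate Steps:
v(C) = (1 + C)/(2*C) (v(C) = (1 + C)/((2*C)) = (1 + C)*(1/(2*C)) = (1 + C)/(2*C))
d = 356720 (d = -13720*(-26) = 356720)
L(R) = 4*R/3 (L(R) = ((½)*(1 + 3)/3)*(R + R) = ((½)*(⅓)*4)*(2*R) = 2*(2*R)/3 = 4*R/3)
(d - 822767) + L(-673 - 1*(-26)) = (356720 - 822767) + 4*(-673 - 1*(-26))/3 = -466047 + 4*(-673 + 26)/3 = -466047 + (4/3)*(-647) = -466047 - 2588/3 = -1400729/3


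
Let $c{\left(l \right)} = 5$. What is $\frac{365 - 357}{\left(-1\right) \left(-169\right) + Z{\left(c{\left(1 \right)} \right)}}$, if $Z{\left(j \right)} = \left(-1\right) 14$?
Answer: $\frac{8}{155} \approx 0.051613$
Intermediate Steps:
$Z{\left(j \right)} = -14$
$\frac{365 - 357}{\left(-1\right) \left(-169\right) + Z{\left(c{\left(1 \right)} \right)}} = \frac{365 - 357}{\left(-1\right) \left(-169\right) - 14} = \frac{8}{169 - 14} = \frac{8}{155}$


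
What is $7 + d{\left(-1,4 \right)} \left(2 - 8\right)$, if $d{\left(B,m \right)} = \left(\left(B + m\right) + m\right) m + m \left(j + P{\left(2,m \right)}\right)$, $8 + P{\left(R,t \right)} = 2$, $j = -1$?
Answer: $7$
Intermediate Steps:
$P{\left(R,t \right)} = -6$ ($P{\left(R,t \right)} = -8 + 2 = -6$)
$d{\left(B,m \right)} = - 7 m + m \left(B + 2 m\right)$ ($d{\left(B,m \right)} = \left(\left(B + m\right) + m\right) m + m \left(-1 - 6\right) = \left(B + 2 m\right) m + m \left(-7\right) = m \left(B + 2 m\right) - 7 m = - 7 m + m \left(B + 2 m\right)$)
$7 + d{\left(-1,4 \right)} \left(2 - 8\right) = 7 + 4 \left(-7 - 1 + 2 \cdot 4\right) \left(2 - 8\right) = 7 + 4 \left(-7 - 1 + 8\right) \left(2 - 8\right) = 7 + 4 \cdot 0 \left(-6\right) = 7 + 0 \left(-6\right) = 7 + 0 = 7$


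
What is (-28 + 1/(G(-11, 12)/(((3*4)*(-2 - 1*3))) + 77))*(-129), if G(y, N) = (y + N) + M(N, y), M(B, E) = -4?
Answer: 5563512/1541 ≈ 3610.3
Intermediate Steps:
G(y, N) = -4 + N + y (G(y, N) = (y + N) - 4 = (N + y) - 4 = -4 + N + y)
(-28 + 1/(G(-11, 12)/(((3*4)*(-2 - 1*3))) + 77))*(-129) = (-28 + 1/((-4 + 12 - 11)/(((3*4)*(-2 - 1*3))) + 77))*(-129) = (-28 + 1/(-3*1/(12*(-2 - 3)) + 77))*(-129) = (-28 + 1/(-3/(12*(-5)) + 77))*(-129) = (-28 + 1/(-3/(-60) + 77))*(-129) = (-28 + 1/(-3*(-1/60) + 77))*(-129) = (-28 + 1/(1/20 + 77))*(-129) = (-28 + 1/(1541/20))*(-129) = (-28 + 20/1541)*(-129) = -43128/1541*(-129) = 5563512/1541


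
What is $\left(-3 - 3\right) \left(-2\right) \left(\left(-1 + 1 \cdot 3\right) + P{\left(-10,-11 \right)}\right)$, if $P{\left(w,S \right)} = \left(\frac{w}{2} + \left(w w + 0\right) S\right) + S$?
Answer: $-13368$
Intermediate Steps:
$P{\left(w,S \right)} = S + \frac{w}{2} + S w^{2}$ ($P{\left(w,S \right)} = \left(\frac{w}{2} + \left(w^{2} + 0\right) S\right) + S = \left(\frac{w}{2} + w^{2} S\right) + S = \left(\frac{w}{2} + S w^{2}\right) + S = S + \frac{w}{2} + S w^{2}$)
$\left(-3 - 3\right) \left(-2\right) \left(\left(-1 + 1 \cdot 3\right) + P{\left(-10,-11 \right)}\right) = \left(-3 - 3\right) \left(-2\right) \left(\left(-1 + 1 \cdot 3\right) - \left(16 + 1100\right)\right) = \left(-6\right) \left(-2\right) \left(\left(-1 + 3\right) - 1116\right) = 12 \left(2 - 1116\right) = 12 \left(-1114\right) = -13368$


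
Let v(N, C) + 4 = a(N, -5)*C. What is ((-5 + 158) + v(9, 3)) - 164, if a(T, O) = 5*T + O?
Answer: 105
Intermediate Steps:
a(T, O) = O + 5*T
v(N, C) = -4 + C*(-5 + 5*N) (v(N, C) = -4 + (-5 + 5*N)*C = -4 + C*(-5 + 5*N))
((-5 + 158) + v(9, 3)) - 164 = ((-5 + 158) + (-4 + 5*3*(-1 + 9))) - 164 = (153 + (-4 + 5*3*8)) - 164 = (153 + (-4 + 120)) - 164 = (153 + 116) - 164 = 269 - 164 = 105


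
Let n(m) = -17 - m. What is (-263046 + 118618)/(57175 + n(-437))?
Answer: -144428/57595 ≈ -2.5076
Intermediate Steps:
(-263046 + 118618)/(57175 + n(-437)) = (-263046 + 118618)/(57175 + (-17 - 1*(-437))) = -144428/(57175 + (-17 + 437)) = -144428/(57175 + 420) = -144428/57595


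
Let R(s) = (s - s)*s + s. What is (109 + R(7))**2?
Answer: 13456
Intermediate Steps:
R(s) = s (R(s) = 0*s + s = 0 + s = s)
(109 + R(7))**2 = (109 + 7)**2 = 116**2 = 13456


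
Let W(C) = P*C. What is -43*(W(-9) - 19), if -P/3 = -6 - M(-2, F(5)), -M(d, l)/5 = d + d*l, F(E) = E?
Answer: 77443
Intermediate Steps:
M(d, l) = -5*d - 5*d*l (M(d, l) = -5*(d + d*l) = -5*d - 5*d*l)
P = 198 (P = -3*(-6 - (-5)*(-2)*(1 + 5)) = -3*(-6 - (-5)*(-2)*6) = -3*(-6 - 1*60) = -3*(-6 - 60) = -3*(-66) = 198)
W(C) = 198*C
-43*(W(-9) - 19) = -43*(198*(-9) - 19) = -43*(-1782 - 19) = -43*(-1801) = 77443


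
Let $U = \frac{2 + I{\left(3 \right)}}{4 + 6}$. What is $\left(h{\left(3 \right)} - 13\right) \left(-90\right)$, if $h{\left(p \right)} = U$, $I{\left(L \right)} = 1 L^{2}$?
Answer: $1071$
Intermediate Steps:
$I{\left(L \right)} = L^{2}$
$U = \frac{11}{10}$ ($U = \frac{2 + 3^{2}}{4 + 6} = \frac{2 + 9}{10} = 11 \cdot \frac{1}{10} = \frac{11}{10} \approx 1.1$)
$h{\left(p \right)} = \frac{11}{10}$
$\left(h{\left(3 \right)} - 13\right) \left(-90\right) = \left(\frac{11}{10} - 13\right) \left(-90\right) = \left(- \frac{119}{10}\right) \left(-90\right) = 1071$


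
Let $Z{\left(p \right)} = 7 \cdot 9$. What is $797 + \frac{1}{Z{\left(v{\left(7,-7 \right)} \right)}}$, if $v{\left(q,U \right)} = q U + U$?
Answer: $\frac{50212}{63} \approx 797.02$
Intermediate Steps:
$v{\left(q,U \right)} = U + U q$ ($v{\left(q,U \right)} = U q + U = U + U q$)
$Z{\left(p \right)} = 63$
$797 + \frac{1}{Z{\left(v{\left(7,-7 \right)} \right)}} = 797 + \frac{1}{63} = \frac{50212}{63}$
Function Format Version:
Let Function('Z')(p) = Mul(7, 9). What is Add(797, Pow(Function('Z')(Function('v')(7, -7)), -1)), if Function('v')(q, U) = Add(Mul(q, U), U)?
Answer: Rational(50212, 63) ≈ 797.02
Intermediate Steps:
Function('v')(q, U) = Add(U, Mul(U, q)) (Function('v')(q, U) = Add(Mul(U, q), U) = Add(U, Mul(U, q)))
Function('Z')(p) = 63
Add(797, Pow(Function('Z')(Function('v')(7, -7)), -1)) = Add(797, Pow(63, -1)) = Add(797, Rational(1, 63)) = Rational(50212, 63)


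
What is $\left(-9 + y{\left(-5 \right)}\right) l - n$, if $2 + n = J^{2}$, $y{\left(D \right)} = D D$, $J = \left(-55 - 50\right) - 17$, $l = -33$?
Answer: $-15410$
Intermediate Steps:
$J = -122$ ($J = -105 - 17 = -122$)
$y{\left(D \right)} = D^{2}$
$n = 14882$ ($n = -2 + \left(-122\right)^{2} = -2 + 14884 = 14882$)
$\left(-9 + y{\left(-5 \right)}\right) l - n = \left(-9 + \left(-5\right)^{2}\right) \left(-33\right) - 14882 = \left(-9 + 25\right) \left(-33\right) - 14882 = 16 \left(-33\right) - 14882 = -528 - 14882 = -15410$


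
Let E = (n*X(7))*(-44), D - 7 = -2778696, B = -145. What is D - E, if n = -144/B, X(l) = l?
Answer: -402865553/145 ≈ -2.7784e+6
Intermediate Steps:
n = 144/145 (n = -144/(-145) = -144*(-1/145) = 144/145 ≈ 0.99310)
D = -2778689 (D = 7 - 2778696 = -2778689)
E = -44352/145 (E = ((144/145)*7)*(-44) = (1008/145)*(-44) = -44352/145 ≈ -305.88)
D - E = -2778689 - 1*(-44352/145) = -2778689 + 44352/145 = -402865553/145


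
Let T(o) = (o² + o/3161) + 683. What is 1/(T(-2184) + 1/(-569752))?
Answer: 1800986072/8591673050591279 ≈ 2.0962e-7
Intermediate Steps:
T(o) = 683 + o² + o/3161 (T(o) = (o² + o/3161) + 683 = 683 + o² + o/3161)
1/(T(-2184) + 1/(-569752)) = 1/((683 + (-2184)² + (1/3161)*(-2184)) + 1/(-569752)) = 1/((683 + 4769856 - 2184/3161) - 1/569752) = 1/(15079671595/3161 - 1/569752) = 1/(8591673050591279/1800986072) = 1800986072/8591673050591279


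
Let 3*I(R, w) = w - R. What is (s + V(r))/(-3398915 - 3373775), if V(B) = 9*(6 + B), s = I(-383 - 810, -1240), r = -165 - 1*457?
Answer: 16679/20318070 ≈ 0.00082089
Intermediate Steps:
I(R, w) = -R/3 + w/3 (I(R, w) = (w - R)/3 = -R/3 + w/3)
r = -622 (r = -165 - 457 = -622)
s = -47/3 (s = -(-383 - 810)/3 + (⅓)*(-1240) = -⅓*(-1193) - 1240/3 = 1193/3 - 1240/3 = -47/3 ≈ -15.667)
V(B) = 54 + 9*B
(s + V(r))/(-3398915 - 3373775) = (-47/3 + (54 + 9*(-622)))/(-3398915 - 3373775) = (-47/3 + (54 - 5598))/(-6772690) = (-47/3 - 5544)*(-1/6772690) = -16679/3*(-1/6772690) = 16679/20318070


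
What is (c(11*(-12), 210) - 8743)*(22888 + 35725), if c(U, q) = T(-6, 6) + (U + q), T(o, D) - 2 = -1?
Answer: -507823032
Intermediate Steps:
T(o, D) = 1 (T(o, D) = 2 - 1 = 1)
c(U, q) = 1 + U + q (c(U, q) = 1 + (U + q) = 1 + U + q)
(c(11*(-12), 210) - 8743)*(22888 + 35725) = ((1 + 11*(-12) + 210) - 8743)*(22888 + 35725) = ((1 - 132 + 210) - 8743)*58613 = (79 - 8743)*58613 = -8664*58613 = -507823032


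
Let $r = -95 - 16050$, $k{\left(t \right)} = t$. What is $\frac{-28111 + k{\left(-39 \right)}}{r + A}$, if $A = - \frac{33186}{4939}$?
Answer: $\frac{139032850}{79773341} \approx 1.7428$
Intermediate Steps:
$A = - \frac{33186}{4939}$ ($A = \left(-33186\right) \frac{1}{4939} = - \frac{33186}{4939} \approx -6.7192$)
$r = -16145$
$\frac{-28111 + k{\left(-39 \right)}}{r + A} = \frac{-28111 - 39}{-16145 - \frac{33186}{4939}} = - \frac{28150}{- \frac{79773341}{4939}} = \left(-28150\right) \left(- \frac{4939}{79773341}\right) = \frac{139032850}{79773341}$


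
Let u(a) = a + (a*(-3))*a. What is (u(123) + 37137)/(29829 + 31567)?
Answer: -8127/61396 ≈ -0.13237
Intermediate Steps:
u(a) = a - 3*a² (u(a) = a + (-3*a)*a = a - 3*a²)
(u(123) + 37137)/(29829 + 31567) = (123*(1 - 3*123) + 37137)/(29829 + 31567) = (123*(1 - 369) + 37137)/61396 = (123*(-368) + 37137)*(1/61396) = (-45264 + 37137)*(1/61396) = -8127*1/61396 = -8127/61396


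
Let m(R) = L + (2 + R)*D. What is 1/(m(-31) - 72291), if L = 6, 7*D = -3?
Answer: -7/505908 ≈ -1.3837e-5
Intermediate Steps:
D = -3/7 (D = (⅐)*(-3) = -3/7 ≈ -0.42857)
m(R) = 36/7 - 3*R/7 (m(R) = 6 + (2 + R)*(-3/7) = 6 + (-6/7 - 3*R/7) = 36/7 - 3*R/7)
1/(m(-31) - 72291) = 1/((36/7 - 3/7*(-31)) - 72291) = 1/((36/7 + 93/7) - 72291) = 1/(129/7 - 72291) = 1/(-505908/7) = -7/505908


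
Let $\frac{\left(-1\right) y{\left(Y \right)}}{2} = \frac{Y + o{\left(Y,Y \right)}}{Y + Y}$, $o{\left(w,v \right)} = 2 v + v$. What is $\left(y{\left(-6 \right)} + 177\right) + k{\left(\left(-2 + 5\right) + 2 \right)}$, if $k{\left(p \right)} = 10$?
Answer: $183$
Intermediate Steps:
$o{\left(w,v \right)} = 3 v$
$y{\left(Y \right)} = -4$ ($y{\left(Y \right)} = - 2 \frac{Y + 3 Y}{Y + Y} = - 2 \frac{4 Y}{2 Y} = - 2 \cdot 4 Y \frac{1}{2 Y} = \left(-2\right) 2 = -4$)
$\left(y{\left(-6 \right)} + 177\right) + k{\left(\left(-2 + 5\right) + 2 \right)} = \left(-4 + 177\right) + 10 = 173 + 10 = 183$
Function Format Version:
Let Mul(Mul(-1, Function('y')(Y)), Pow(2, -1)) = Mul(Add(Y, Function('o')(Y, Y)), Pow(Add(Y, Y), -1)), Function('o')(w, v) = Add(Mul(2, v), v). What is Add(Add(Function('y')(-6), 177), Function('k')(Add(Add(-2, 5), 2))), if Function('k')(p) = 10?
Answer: 183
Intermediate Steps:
Function('o')(w, v) = Mul(3, v)
Function('y')(Y) = -4 (Function('y')(Y) = Mul(-2, Mul(Add(Y, Mul(3, Y)), Pow(Add(Y, Y), -1))) = Mul(-2, Mul(Mul(4, Y), Pow(Mul(2, Y), -1))) = Mul(-2, Mul(Mul(4, Y), Mul(Rational(1, 2), Pow(Y, -1)))) = Mul(-2, 2) = -4)
Add(Add(Function('y')(-6), 177), Function('k')(Add(Add(-2, 5), 2))) = Add(Add(-4, 177), 10) = Add(173, 10) = 183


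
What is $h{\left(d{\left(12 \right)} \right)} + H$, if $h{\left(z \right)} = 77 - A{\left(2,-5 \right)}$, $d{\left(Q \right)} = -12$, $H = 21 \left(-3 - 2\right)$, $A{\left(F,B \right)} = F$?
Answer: $-30$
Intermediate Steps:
$H = -105$ ($H = 21 \left(-5\right) = -105$)
$h{\left(z \right)} = 75$ ($h{\left(z \right)} = 77 - 2 = 75$)
$h{\left(d{\left(12 \right)} \right)} + H = 75 - 105 = -30$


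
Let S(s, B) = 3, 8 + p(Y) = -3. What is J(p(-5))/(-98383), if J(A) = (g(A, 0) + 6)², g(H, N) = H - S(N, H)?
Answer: -64/98383 ≈ -0.00065052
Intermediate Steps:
p(Y) = -11 (p(Y) = -8 - 3 = -11)
g(H, N) = -3 + H (g(H, N) = H - 1*3 = H - 3 = -3 + H)
J(A) = (3 + A)² (J(A) = ((-3 + A) + 6)² = (3 + A)²)
J(p(-5))/(-98383) = (3 - 11)²/(-98383) = (-8)²*(-1/98383) = 64*(-1/98383) = -64/98383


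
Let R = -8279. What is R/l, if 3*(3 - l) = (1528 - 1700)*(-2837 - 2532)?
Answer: 24837/923459 ≈ 0.026896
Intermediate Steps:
l = -923459/3 (l = 3 - (1528 - 1700)*(-2837 - 2532)/3 = 3 - (-172)*(-5369)/3 = 3 - ⅓*923468 = 3 - 923468/3 = -923459/3 ≈ -3.0782e+5)
R/l = -8279/(-923459/3) = -8279*(-3/923459) = 24837/923459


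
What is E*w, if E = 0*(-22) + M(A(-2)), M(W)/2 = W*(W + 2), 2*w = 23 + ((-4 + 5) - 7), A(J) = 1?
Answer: 51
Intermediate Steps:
w = 17/2 (w = (23 + ((-4 + 5) - 7))/2 = (23 + (1 - 7))/2 = (23 - 6)/2 = (½)*17 = 17/2 ≈ 8.5000)
M(W) = 2*W*(2 + W) (M(W) = 2*(W*(W + 2)) = 2*(W*(2 + W)) = 2*W*(2 + W))
E = 6 (E = 0*(-22) + 2*1*(2 + 1) = 0 + 2*1*3 = 0 + 6 = 6)
E*w = 6*(17/2) = 51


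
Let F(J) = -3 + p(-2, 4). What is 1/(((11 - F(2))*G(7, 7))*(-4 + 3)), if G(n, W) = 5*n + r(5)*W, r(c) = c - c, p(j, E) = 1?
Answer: -1/455 ≈ -0.0021978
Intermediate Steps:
r(c) = 0
F(J) = -2 (F(J) = -3 + 1 = -2)
G(n, W) = 5*n (G(n, W) = 5*n + 0*W = 5*n + 0 = 5*n)
1/(((11 - F(2))*G(7, 7))*(-4 + 3)) = 1/(((11 - 1*(-2))*(5*7))*(-4 + 3)) = 1/(((11 + 2)*35)*(-1)) = 1/((13*35)*(-1)) = 1/(455*(-1)) = 1/(-455) = -1/455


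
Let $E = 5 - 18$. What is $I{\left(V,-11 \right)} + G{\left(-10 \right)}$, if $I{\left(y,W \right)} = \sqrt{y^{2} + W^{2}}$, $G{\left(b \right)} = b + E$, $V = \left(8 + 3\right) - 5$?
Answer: $-23 + \sqrt{157} \approx -10.47$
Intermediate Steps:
$E = -13$ ($E = 5 - 18 = -13$)
$V = 6$ ($V = 11 - 5 = 6$)
$G{\left(b \right)} = -13 + b$ ($G{\left(b \right)} = b - 13 = -13 + b$)
$I{\left(y,W \right)} = \sqrt{W^{2} + y^{2}}$
$I{\left(V,-11 \right)} + G{\left(-10 \right)} = \sqrt{\left(-11\right)^{2} + 6^{2}} - 23 = \sqrt{121 + 36} - 23 = \sqrt{157} - 23 = -23 + \sqrt{157}$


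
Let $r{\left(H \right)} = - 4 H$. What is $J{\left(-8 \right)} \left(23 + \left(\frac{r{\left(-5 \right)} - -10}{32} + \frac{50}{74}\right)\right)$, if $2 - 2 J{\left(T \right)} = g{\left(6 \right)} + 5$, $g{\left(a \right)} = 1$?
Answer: $- \frac{14571}{296} \approx -49.226$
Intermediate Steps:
$J{\left(T \right)} = -2$ ($J{\left(T \right)} = 1 - \frac{1 + 5}{2} = 1 - 3 = -2$)
$J{\left(-8 \right)} \left(23 + \left(\frac{r{\left(-5 \right)} - -10}{32} + \frac{50}{74}\right)\right) = - 2 \left(23 + \left(\frac{\left(-4\right) \left(-5\right) - -10}{32} + \frac{50}{74}\right)\right) = - 2 \left(23 + \left(\left(20 + 10\right) \frac{1}{32} + 50 \cdot \frac{1}{74}\right)\right) = - 2 \left(23 + \left(30 \cdot \frac{1}{32} + \frac{25}{37}\right)\right) = - 2 \left(23 + \left(\frac{15}{16} + \frac{25}{37}\right)\right) = - 2 \left(23 + \frac{955}{592}\right) = \left(-2\right) \frac{14571}{592} = - \frac{14571}{296}$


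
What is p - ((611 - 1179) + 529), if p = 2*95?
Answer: 229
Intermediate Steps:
p = 190
p - ((611 - 1179) + 529) = 190 - ((611 - 1179) + 529) = 190 - (-568 + 529) = 190 - 1*(-39) = 190 + 39 = 229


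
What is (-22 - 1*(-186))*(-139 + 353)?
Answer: 35096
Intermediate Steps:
(-22 - 1*(-186))*(-139 + 353) = (-22 + 186)*214 = 164*214 = 35096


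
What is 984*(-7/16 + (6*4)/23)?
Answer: 27429/46 ≈ 596.28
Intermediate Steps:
984*(-7/16 + (6*4)/23) = 984*(-7*1/16 + 24*(1/23)) = 984*(-7/16 + 24/23) = 984*(223/368) = 27429/46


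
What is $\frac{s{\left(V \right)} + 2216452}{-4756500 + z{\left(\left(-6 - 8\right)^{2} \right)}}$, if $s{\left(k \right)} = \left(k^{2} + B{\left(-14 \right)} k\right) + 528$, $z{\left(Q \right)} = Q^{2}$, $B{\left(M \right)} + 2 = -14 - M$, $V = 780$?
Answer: $- \frac{705955}{1179521} \approx -0.59851$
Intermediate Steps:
$B{\left(M \right)} = -16 - M$ ($B{\left(M \right)} = -2 - \left(14 + M\right) = -16 - M$)
$s{\left(k \right)} = 528 + k^{2} - 2 k$ ($s{\left(k \right)} = \left(k^{2} + \left(-16 - -14\right) k\right) + 528 = \left(k^{2} + \left(-16 + 14\right) k\right) + 528 = \left(k^{2} - 2 k\right) + 528 = 528 + k^{2} - 2 k$)
$\frac{s{\left(V \right)} + 2216452}{-4756500 + z{\left(\left(-6 - 8\right)^{2} \right)}} = \frac{\left(528 + 780^{2} - 1560\right) + 2216452}{-4756500 + \left(\left(-6 - 8\right)^{2}\right)^{2}} = \frac{\left(528 + 608400 - 1560\right) + 2216452}{-4756500 + \left(\left(-14\right)^{2}\right)^{2}} = \frac{607368 + 2216452}{-4756500 + 196^{2}} = \frac{2823820}{-4756500 + 38416} = \frac{2823820}{-4718084} = 2823820 \left(- \frac{1}{4718084}\right) = - \frac{705955}{1179521}$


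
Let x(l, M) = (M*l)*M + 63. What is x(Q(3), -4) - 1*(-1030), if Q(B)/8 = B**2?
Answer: 2245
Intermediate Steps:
Q(B) = 8*B**2
x(l, M) = 63 + l*M**2 (x(l, M) = l*M**2 + 63 = 63 + l*M**2)
x(Q(3), -4) - 1*(-1030) = (63 + (8*3**2)*(-4)**2) - 1*(-1030) = (63 + (8*9)*16) + 1030 = (63 + 72*16) + 1030 = (63 + 1152) + 1030 = 1215 + 1030 = 2245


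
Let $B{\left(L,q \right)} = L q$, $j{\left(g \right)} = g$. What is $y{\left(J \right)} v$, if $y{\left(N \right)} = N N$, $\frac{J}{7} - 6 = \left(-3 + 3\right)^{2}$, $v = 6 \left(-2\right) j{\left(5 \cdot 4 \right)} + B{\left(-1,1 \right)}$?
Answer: $-425124$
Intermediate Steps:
$v = -241$ ($v = 6 \left(-2\right) 5 \cdot 4 - 1 = \left(-12\right) 20 - 1 = -240 - 1 = -241$)
$J = 42$ ($J = 42 + 7 \left(-3 + 3\right)^{2} = 42 + 7 \cdot 0^{2} = 42 + 7 \cdot 0 = 42 + 0 = 42$)
$y{\left(N \right)} = N^{2}$
$y{\left(J \right)} v = 42^{2} \left(-241\right) = 1764 \left(-241\right) = -425124$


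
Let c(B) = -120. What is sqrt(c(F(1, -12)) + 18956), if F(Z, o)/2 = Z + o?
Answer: 2*sqrt(4709) ≈ 137.24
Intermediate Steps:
F(Z, o) = 2*Z + 2*o (F(Z, o) = 2*(Z + o) = 2*Z + 2*o)
sqrt(c(F(1, -12)) + 18956) = sqrt(-120 + 18956) = sqrt(18836) = 2*sqrt(4709)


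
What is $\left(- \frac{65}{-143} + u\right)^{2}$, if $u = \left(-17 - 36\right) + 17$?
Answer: $\frac{152881}{121} \approx 1263.5$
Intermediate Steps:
$u = -36$ ($u = -53 + 17 = -36$)
$\left(- \frac{65}{-143} + u\right)^{2} = \left(- \frac{65}{-143} - 36\right)^{2} = \left(\left(-65\right) \left(- \frac{1}{143}\right) - 36\right)^{2} = \left(\frac{5}{11} - 36\right)^{2} = \left(- \frac{391}{11}\right)^{2} = \frac{152881}{121}$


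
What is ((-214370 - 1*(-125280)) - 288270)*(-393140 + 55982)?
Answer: 127229942880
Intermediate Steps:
((-214370 - 1*(-125280)) - 288270)*(-393140 + 55982) = ((-214370 + 125280) - 288270)*(-337158) = (-89090 - 288270)*(-337158) = -377360*(-337158) = 127229942880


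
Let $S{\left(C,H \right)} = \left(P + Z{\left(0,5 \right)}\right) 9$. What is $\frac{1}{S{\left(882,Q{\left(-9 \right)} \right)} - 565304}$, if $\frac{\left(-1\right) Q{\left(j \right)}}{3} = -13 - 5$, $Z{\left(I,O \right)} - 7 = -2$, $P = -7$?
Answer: $- \frac{1}{565322} \approx -1.7689 \cdot 10^{-6}$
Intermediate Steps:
$Z{\left(I,O \right)} = 5$ ($Z{\left(I,O \right)} = 7 - 2 = 5$)
$Q{\left(j \right)} = 54$ ($Q{\left(j \right)} = - 3 \left(-13 - 5\right) = \left(-3\right) \left(-18\right) = 54$)
$S{\left(C,H \right)} = -18$ ($S{\left(C,H \right)} = \left(-7 + 5\right) 9 = \left(-2\right) 9 = -18$)
$\frac{1}{S{\left(882,Q{\left(-9 \right)} \right)} - 565304} = \frac{1}{-18 - 565304} = \frac{1}{-565322} = - \frac{1}{565322}$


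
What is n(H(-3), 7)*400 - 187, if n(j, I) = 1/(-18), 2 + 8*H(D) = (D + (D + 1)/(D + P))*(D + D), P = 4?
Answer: -1883/9 ≈ -209.22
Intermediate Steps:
H(D) = -¼ + D*(D + (1 + D)/(4 + D))/4 (H(D) = -¼ + ((D + (D + 1)/(D + 4))*(D + D))/8 = -¼ + ((D + (1 + D)/(4 + D))*(2*D))/8 = -¼ + (2*D*(D + (1 + D)/(4 + D)))/8 = -¼ + D*(D + (1 + D)/(4 + D))/4)
n(j, I) = -1/18
n(H(-3), 7)*400 - 187 = -1/18*400 - 187 = -200/9 - 187 = -1883/9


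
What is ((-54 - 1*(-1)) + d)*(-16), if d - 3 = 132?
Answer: -1312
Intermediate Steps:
d = 135 (d = 3 + 132 = 135)
((-54 - 1*(-1)) + d)*(-16) = ((-54 - 1*(-1)) + 135)*(-16) = ((-54 + 1) + 135)*(-16) = (-53 + 135)*(-16) = 82*(-16) = -1312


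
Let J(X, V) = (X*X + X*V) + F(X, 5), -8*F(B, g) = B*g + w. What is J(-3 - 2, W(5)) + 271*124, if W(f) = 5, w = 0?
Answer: 268857/8 ≈ 33607.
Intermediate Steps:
F(B, g) = -B*g/8 (F(B, g) = -(B*g + 0)/8 = -B*g/8)
J(X, V) = X² - 5*X/8 + V*X (J(X, V) = (X*X + X*V) - ⅛*X*5 = (X² + V*X) - 5*X/8 = X² - 5*X/8 + V*X)
J(-3 - 2, W(5)) + 271*124 = (-3 - 2)*(-5 + 8*5 + 8*(-3 - 2))/8 + 271*124 = (⅛)*(-5)*(-5 + 40 + 8*(-5)) + 33604 = (⅛)*(-5)*(-5 + 40 - 40) + 33604 = (⅛)*(-5)*(-5) + 33604 = 25/8 + 33604 = 268857/8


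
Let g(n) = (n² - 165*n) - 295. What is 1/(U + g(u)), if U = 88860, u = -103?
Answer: 1/116169 ≈ 8.6081e-6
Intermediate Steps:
g(n) = -295 + n² - 165*n
1/(U + g(u)) = 1/(88860 + (-295 + (-103)² - 165*(-103))) = 1/(88860 + (-295 + 10609 + 16995)) = 1/(88860 + 27309) = 1/116169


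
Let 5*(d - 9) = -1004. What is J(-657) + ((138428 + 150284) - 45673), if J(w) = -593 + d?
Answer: 1211271/5 ≈ 2.4225e+5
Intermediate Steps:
d = -959/5 (d = 9 + (⅕)*(-1004) = 9 - 1004/5 = -959/5 ≈ -191.80)
J(w) = -3924/5 (J(w) = -593 - 959/5 = -3924/5)
J(-657) + ((138428 + 150284) - 45673) = -3924/5 + ((138428 + 150284) - 45673) = -3924/5 + (288712 - 45673) = -3924/5 + 243039 = 1211271/5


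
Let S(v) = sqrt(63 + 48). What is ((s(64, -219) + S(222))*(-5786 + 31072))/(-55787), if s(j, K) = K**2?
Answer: -1212741846/55787 - 25286*sqrt(111)/55787 ≈ -21744.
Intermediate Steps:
S(v) = sqrt(111)
((s(64, -219) + S(222))*(-5786 + 31072))/(-55787) = (((-219)**2 + sqrt(111))*(-5786 + 31072))/(-55787) = ((47961 + sqrt(111))*25286)*(-1/55787) = (1212741846 + 25286*sqrt(111))*(-1/55787) = -1212741846/55787 - 25286*sqrt(111)/55787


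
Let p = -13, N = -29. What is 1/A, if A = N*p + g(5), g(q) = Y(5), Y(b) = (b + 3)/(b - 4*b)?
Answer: 15/5647 ≈ 0.0026563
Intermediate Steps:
Y(b) = -(3 + b)/(3*b) (Y(b) = (3 + b)/((-3*b)) = (3 + b)*(-1/(3*b)) = -(3 + b)/(3*b))
g(q) = -8/15 (g(q) = (1/3)*(-3 - 1*5)/5 = (1/3)*(1/5)*(-3 - 5) = (1/3)*(1/5)*(-8) = -8/15)
A = 5647/15 (A = -29*(-13) - 8/15 = 377 - 8/15 = 5647/15 ≈ 376.47)
1/A = 1/(5647/15) = 15/5647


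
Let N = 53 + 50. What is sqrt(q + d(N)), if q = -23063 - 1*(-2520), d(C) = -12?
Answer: I*sqrt(20555) ≈ 143.37*I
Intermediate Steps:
N = 103
q = -20543 (q = -23063 + 2520 = -20543)
sqrt(q + d(N)) = sqrt(-20543 - 12) = sqrt(-20555) = I*sqrt(20555)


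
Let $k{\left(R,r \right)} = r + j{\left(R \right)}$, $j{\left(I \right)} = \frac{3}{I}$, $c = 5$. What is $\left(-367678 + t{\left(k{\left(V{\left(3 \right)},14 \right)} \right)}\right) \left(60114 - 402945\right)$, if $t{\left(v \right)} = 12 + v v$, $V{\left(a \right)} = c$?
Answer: $\frac{3149355614751}{25} \approx 1.2597 \cdot 10^{11}$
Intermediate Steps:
$V{\left(a \right)} = 5$
$k{\left(R,r \right)} = r + \frac{3}{R}$
$t{\left(v \right)} = 12 + v^{2}$
$\left(-367678 + t{\left(k{\left(V{\left(3 \right)},14 \right)} \right)}\right) \left(60114 - 402945\right) = \left(-367678 + \left(12 + \left(14 + \frac{3}{5}\right)^{2}\right)\right) \left(60114 - 402945\right) = \left(-367678 + \left(12 + \left(14 + 3 \cdot \frac{1}{5}\right)^{2}\right)\right) \left(-342831\right) = \left(-367678 + \left(12 + \left(14 + \frac{3}{5}\right)^{2}\right)\right) \left(-342831\right) = \left(-367678 + \left(12 + \left(\frac{73}{5}\right)^{2}\right)\right) \left(-342831\right) = \left(-367678 + \left(12 + \frac{5329}{25}\right)\right) \left(-342831\right) = \left(-367678 + \frac{5629}{25}\right) \left(-342831\right) = \left(- \frac{9186321}{25}\right) \left(-342831\right) = \frac{3149355614751}{25}$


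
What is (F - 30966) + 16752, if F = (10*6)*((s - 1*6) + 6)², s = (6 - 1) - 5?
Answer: -14214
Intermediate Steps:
s = 0 (s = 5 - 5 = 0)
F = 0 (F = (10*6)*((0 - 1*6) + 6)² = 60*((0 - 6) + 6)² = 60*(-6 + 6)² = 60*0² = 60*0 = 0)
(F - 30966) + 16752 = (0 - 30966) + 16752 = -30966 + 16752 = -14214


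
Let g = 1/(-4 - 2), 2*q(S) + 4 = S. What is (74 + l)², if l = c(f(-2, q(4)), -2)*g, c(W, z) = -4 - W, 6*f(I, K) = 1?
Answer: 7230721/1296 ≈ 5579.3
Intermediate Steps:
q(S) = -2 + S/2
f(I, K) = ⅙ (f(I, K) = (⅙)*1 = ⅙)
g = -⅙ (g = 1/(-6) = -⅙ ≈ -0.16667)
l = 25/36 (l = (-4 - 1*⅙)*(-⅙) = (-4 - ⅙)*(-⅙) = -25/6*(-⅙) = 25/36 ≈ 0.69444)
(74 + l)² = (74 + 25/36)² = (2689/36)² = 7230721/1296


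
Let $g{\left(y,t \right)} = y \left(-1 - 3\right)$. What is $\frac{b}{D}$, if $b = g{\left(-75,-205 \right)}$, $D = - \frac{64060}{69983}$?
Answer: $- \frac{1049745}{3203} \approx -327.74$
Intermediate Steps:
$g{\left(y,t \right)} = - 4 y$ ($g{\left(y,t \right)} = y \left(-4\right) = - 4 y$)
$D = - \frac{64060}{69983}$ ($D = \left(-64060\right) \frac{1}{69983} = - \frac{64060}{69983} \approx -0.91537$)
$b = 300$ ($b = \left(-4\right) \left(-75\right) = 300$)
$\frac{b}{D} = \frac{300}{- \frac{64060}{69983}} = 300 \left(- \frac{69983}{64060}\right) = - \frac{1049745}{3203}$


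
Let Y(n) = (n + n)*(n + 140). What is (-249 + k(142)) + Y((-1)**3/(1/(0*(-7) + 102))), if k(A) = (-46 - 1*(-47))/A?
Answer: -1136141/142 ≈ -8001.0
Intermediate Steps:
Y(n) = 2*n*(140 + n) (Y(n) = (2*n)*(140 + n) = 2*n*(140 + n))
k(A) = 1/A (k(A) = (-46 + 47)/A = 1/A)
(-249 + k(142)) + Y((-1)**3/(1/(0*(-7) + 102))) = (-249 + 1/142) + 2*((-1)**3/(1/(0*(-7) + 102)))*(140 + (-1)**3/(1/(0*(-7) + 102))) = (-249 + 1/142) + 2*(-1/(1/(0 + 102)))*(140 - 1/(1/(0 + 102))) = -35357/142 + 2*(-1/(1/102))*(140 - 1/(1/102)) = -35357/142 + 2*(-1/1/102)*(140 - 1/1/102) = -35357/142 + 2*(-1*102)*(140 - 1*102) = -35357/142 + 2*(-102)*(140 - 102) = -35357/142 + 2*(-102)*38 = -35357/142 - 7752 = -1136141/142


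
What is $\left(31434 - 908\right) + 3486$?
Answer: $34012$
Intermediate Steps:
$\left(31434 - 908\right) + 3486 = 30526 + 3486 = 34012$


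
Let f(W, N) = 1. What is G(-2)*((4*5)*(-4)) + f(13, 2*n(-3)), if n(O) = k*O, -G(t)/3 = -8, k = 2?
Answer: -1919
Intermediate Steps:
G(t) = 24 (G(t) = -3*(-8) = 24)
n(O) = 2*O
G(-2)*((4*5)*(-4)) + f(13, 2*n(-3)) = 24*((4*5)*(-4)) + 1 = 24*(20*(-4)) + 1 = 24*(-80) + 1 = -1920 + 1 = -1919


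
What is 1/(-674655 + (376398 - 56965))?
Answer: -1/355222 ≈ -2.8151e-6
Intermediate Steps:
1/(-674655 + (376398 - 56965)) = 1/(-674655 + 319433) = 1/(-355222) = -1/355222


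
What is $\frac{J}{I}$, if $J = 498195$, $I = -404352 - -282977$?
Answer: $- \frac{99639}{24275} \approx -4.1046$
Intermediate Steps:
$I = -121375$ ($I = -404352 + 282977 = -121375$)
$\frac{J}{I} = \frac{498195}{-121375} = 498195 \left(- \frac{1}{121375}\right) = - \frac{99639}{24275}$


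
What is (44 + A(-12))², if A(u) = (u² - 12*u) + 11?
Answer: 117649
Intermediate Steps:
A(u) = 11 + u² - 12*u
(44 + A(-12))² = (44 + (11 + (-12)² - 12*(-12)))² = (44 + (11 + 144 + 144))² = (44 + 299)² = 343² = 117649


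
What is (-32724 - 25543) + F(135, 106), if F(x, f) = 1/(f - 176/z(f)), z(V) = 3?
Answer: -8273911/142 ≈ -58267.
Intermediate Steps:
F(x, f) = 1/(-176/3 + f) (F(x, f) = 1/(f - 176/3) = 1/(-176/3 + f))
(-32724 - 25543) + F(135, 106) = (-32724 - 25543) + 3/(-176 + 3*106) = -58267 + 3/(-176 + 318) = -58267 + 3/142 = -8273911/142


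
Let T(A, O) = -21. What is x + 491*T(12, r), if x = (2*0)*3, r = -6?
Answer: -10311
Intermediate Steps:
x = 0 (x = 0*3 = 0)
x + 491*T(12, r) = 0 + 491*(-21) = 0 - 10311 = -10311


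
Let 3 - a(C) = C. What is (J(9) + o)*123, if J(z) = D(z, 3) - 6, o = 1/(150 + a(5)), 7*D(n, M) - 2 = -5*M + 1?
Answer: -982155/1036 ≈ -948.03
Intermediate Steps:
D(n, M) = 3/7 - 5*M/7 (D(n, M) = 2/7 + (-5*M + 1)/7 = 2/7 + (1 - 5*M)/7 = 2/7 + (⅐ - 5*M/7) = 3/7 - 5*M/7)
a(C) = 3 - C
o = 1/148 (o = 1/(150 + (3 - 1*5)) = 1/(150 + (3 - 5)) = 1/(150 - 2) = 1/148 ≈ 0.0067568)
J(z) = -54/7 (J(z) = (3/7 - 5/7*3) - 6 = (3/7 - 15/7) - 6 = -12/7 - 6 = -54/7)
(J(9) + o)*123 = (-54/7 + 1/148)*123 = -7985/1036*123 = -982155/1036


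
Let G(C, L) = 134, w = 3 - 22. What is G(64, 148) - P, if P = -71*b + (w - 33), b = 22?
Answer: 1748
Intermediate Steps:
w = -19
P = -1614 (P = -71*22 + (-19 - 33) = -1562 - 52 = -1614)
G(64, 148) - P = 134 - 1*(-1614) = 134 + 1614 = 1748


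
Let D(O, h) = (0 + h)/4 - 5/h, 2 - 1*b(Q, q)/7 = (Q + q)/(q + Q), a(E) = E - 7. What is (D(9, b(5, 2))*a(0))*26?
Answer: -377/2 ≈ -188.50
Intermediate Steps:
a(E) = -7 + E
b(Q, q) = 7 (b(Q, q) = 14 - 7*(Q + q)/(q + Q) = 14 - 7*(Q + q)/(Q + q) = 14 - 7*1 = 14 - 7 = 7)
D(O, h) = -5/h + h/4 (D(O, h) = h*(¼) - 5/h = h/4 - 5/h = -5/h + h/4)
(D(9, b(5, 2))*a(0))*26 = ((-5/7 + (¼)*7)*(-7 + 0))*26 = ((-5*⅐ + 7/4)*(-7))*26 = ((-5/7 + 7/4)*(-7))*26 = ((29/28)*(-7))*26 = -29/4*26 = -377/2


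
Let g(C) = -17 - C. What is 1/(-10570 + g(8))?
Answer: -1/10595 ≈ -9.4384e-5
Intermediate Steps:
1/(-10570 + g(8)) = 1/(-10570 + (-17 - 1*8)) = 1/(-10570 + (-17 - 8)) = 1/(-10570 - 25) = 1/(-10595) = -1/10595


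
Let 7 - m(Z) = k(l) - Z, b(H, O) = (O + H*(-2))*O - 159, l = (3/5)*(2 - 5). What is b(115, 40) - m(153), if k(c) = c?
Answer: -39604/5 ≈ -7920.8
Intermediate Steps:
l = -9/5 (l = (3*(⅕))*(-3) = (⅗)*(-3) = -9/5 ≈ -1.8000)
b(H, O) = -159 + O*(O - 2*H) (b(H, O) = (O - 2*H)*O - 159 = O*(O - 2*H) - 159 = -159 + O*(O - 2*H))
m(Z) = 44/5 + Z (m(Z) = 7 - (-9/5 - Z) = 7 + (9/5 + Z) = 44/5 + Z)
b(115, 40) - m(153) = (-159 + 40² - 2*115*40) - (44/5 + 153) = (-159 + 1600 - 9200) - 1*809/5 = -7759 - 809/5 = -39604/5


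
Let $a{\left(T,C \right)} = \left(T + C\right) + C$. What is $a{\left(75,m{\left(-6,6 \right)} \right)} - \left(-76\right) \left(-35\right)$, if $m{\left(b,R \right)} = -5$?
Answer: $-2595$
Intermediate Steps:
$a{\left(T,C \right)} = T + 2 C$ ($a{\left(T,C \right)} = \left(C + T\right) + C = T + 2 C$)
$a{\left(75,m{\left(-6,6 \right)} \right)} - \left(-76\right) \left(-35\right) = \left(75 + 2 \left(-5\right)\right) - \left(-76\right) \left(-35\right) = \left(75 - 10\right) - 2660 = 65 - 2660 = -2595$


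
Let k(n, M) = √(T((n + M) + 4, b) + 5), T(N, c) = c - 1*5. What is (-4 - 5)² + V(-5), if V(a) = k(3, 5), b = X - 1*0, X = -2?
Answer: 81 + I*√2 ≈ 81.0 + 1.4142*I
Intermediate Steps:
b = -2 (b = -2 - 1*0 = -2 + 0 = -2)
T(N, c) = -5 + c (T(N, c) = c - 5 = -5 + c)
k(n, M) = I*√2 (k(n, M) = √((-5 - 2) + 5) = √(-7 + 5) = √(-2) = I*√2)
V(a) = I*√2
(-4 - 5)² + V(-5) = (-4 - 5)² + I*√2 = (-9)² + I*√2 = 81 + I*√2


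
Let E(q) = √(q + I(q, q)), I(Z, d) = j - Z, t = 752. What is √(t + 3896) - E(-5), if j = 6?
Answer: -√6 + 2*√1162 ≈ 65.727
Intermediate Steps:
I(Z, d) = 6 - Z
E(q) = √6 (E(q) = √(q + (6 - q)) = √6)
√(t + 3896) - E(-5) = √(752 + 3896) - √6 = √4648 - √6 = 2*√1162 - √6 = -√6 + 2*√1162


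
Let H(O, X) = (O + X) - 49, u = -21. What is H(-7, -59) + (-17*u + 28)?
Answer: 270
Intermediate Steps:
H(O, X) = -49 + O + X
H(-7, -59) + (-17*u + 28) = (-49 - 7 - 59) + (-17*(-21) + 28) = -115 + (357 + 28) = -115 + 385 = 270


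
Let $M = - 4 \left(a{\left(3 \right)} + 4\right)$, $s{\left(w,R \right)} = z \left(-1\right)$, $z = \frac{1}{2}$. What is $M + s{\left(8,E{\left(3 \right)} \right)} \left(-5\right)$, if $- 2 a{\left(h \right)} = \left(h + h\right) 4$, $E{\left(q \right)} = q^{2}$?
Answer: $\frac{69}{2} \approx 34.5$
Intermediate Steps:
$a{\left(h \right)} = - 4 h$ ($a{\left(h \right)} = - \frac{\left(h + h\right) 4}{2} = - \frac{2 h 4}{2} = - \frac{8 h}{2} = - 4 h$)
$z = \frac{1}{2} \approx 0.5$
$s{\left(w,R \right)} = - \frac{1}{2}$ ($s{\left(w,R \right)} = \frac{1}{2} \left(-1\right) = - \frac{1}{2}$)
$M = 32$ ($M = - 4 \left(\left(-4\right) 3 + 4\right) = - 4 \left(-12 + 4\right) = \left(-4\right) \left(-8\right) = 32$)
$M + s{\left(8,E{\left(3 \right)} \right)} \left(-5\right) = 32 - - \frac{5}{2} = 32 + \frac{5}{2} = \frac{69}{2}$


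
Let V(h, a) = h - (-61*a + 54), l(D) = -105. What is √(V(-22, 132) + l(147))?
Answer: √7871 ≈ 88.719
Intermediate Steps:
V(h, a) = -54 + h + 61*a (V(h, a) = h - (54 - 61*a) = h + (-54 + 61*a) = -54 + h + 61*a)
√(V(-22, 132) + l(147)) = √((-54 - 22 + 61*132) - 105) = √((-54 - 22 + 8052) - 105) = √(7976 - 105) = √7871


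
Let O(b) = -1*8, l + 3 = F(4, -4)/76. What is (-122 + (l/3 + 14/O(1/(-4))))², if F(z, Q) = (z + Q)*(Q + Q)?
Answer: 249001/16 ≈ 15563.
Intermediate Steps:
F(z, Q) = 2*Q*(Q + z) (F(z, Q) = (Q + z)*(2*Q) = 2*Q*(Q + z))
l = -3 (l = -3 + (2*(-4)*(-4 + 4))/76 = -3 + (2*(-4)*0)*(1/76) = -3 + 0*(1/76) = -3 + 0 = -3)
O(b) = -8
(-122 + (l/3 + 14/O(1/(-4))))² = (-122 + (-3/3 + 14/(-8)))² = (-122 + (-3*⅓ + 14*(-⅛)))² = (-122 + (-1 - 7/4))² = (-122 - 11/4)² = (-499/4)² = 249001/16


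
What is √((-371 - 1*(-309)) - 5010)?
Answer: 4*I*√317 ≈ 71.218*I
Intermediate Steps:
√((-371 - 1*(-309)) - 5010) = √((-371 + 309) - 5010) = √(-62 - 5010) = √(-5072) = 4*I*√317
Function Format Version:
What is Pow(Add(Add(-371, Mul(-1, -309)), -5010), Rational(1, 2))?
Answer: Mul(4, I, Pow(317, Rational(1, 2))) ≈ Mul(71.218, I)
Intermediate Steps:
Pow(Add(Add(-371, Mul(-1, -309)), -5010), Rational(1, 2)) = Pow(Add(Add(-371, 309), -5010), Rational(1, 2)) = Pow(Add(-62, -5010), Rational(1, 2)) = Pow(-5072, Rational(1, 2)) = Mul(4, I, Pow(317, Rational(1, 2)))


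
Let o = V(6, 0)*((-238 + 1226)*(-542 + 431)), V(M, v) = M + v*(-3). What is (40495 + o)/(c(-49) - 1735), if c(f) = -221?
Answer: 617513/1956 ≈ 315.70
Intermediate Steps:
V(M, v) = M - 3*v
o = -658008 (o = (6 - 3*0)*((-238 + 1226)*(-542 + 431)) = (6 + 0)*(988*(-111)) = 6*(-109668) = -658008)
(40495 + o)/(c(-49) - 1735) = (40495 - 658008)/(-221 - 1735) = -617513/(-1956) = -617513*(-1/1956) = 617513/1956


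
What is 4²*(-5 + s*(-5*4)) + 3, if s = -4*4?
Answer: 5043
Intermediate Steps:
s = -16
4²*(-5 + s*(-5*4)) + 3 = 4²*(-5 - (-80)*4) + 3 = 16*(-5 - 16*(-20)) + 3 = 16*(-5 + 320) + 3 = 16*315 + 3 = 5040 + 3 = 5043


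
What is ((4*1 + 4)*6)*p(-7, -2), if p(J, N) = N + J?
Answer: -432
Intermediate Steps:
p(J, N) = J + N
((4*1 + 4)*6)*p(-7, -2) = ((4*1 + 4)*6)*(-7 - 2) = ((4 + 4)*6)*(-9) = (8*6)*(-9) = 48*(-9) = -432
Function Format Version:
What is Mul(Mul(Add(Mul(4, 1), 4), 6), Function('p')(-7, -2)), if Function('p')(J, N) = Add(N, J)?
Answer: -432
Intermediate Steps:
Function('p')(J, N) = Add(J, N)
Mul(Mul(Add(Mul(4, 1), 4), 6), Function('p')(-7, -2)) = Mul(Mul(Add(Mul(4, 1), 4), 6), Add(-7, -2)) = Mul(Mul(Add(4, 4), 6), -9) = Mul(Mul(8, 6), -9) = Mul(48, -9) = -432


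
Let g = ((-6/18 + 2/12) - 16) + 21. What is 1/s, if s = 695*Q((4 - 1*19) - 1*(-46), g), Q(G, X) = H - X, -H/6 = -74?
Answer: 6/1831325 ≈ 3.2763e-6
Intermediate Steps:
g = 29/6 (g = ((-6*1/18 + 2*(1/12)) - 16) + 21 = ((-⅓ + ⅙) - 16) + 21 = (-⅙ - 16) + 21 = -97/6 + 21 = 29/6 ≈ 4.8333)
H = 444 (H = -6*(-74) = 444)
Q(G, X) = 444 - X
s = 1831325/6 (s = 695*(444 - 1*29/6) = 695*(444 - 29/6) = 695*(2635/6) = 1831325/6 ≈ 3.0522e+5)
1/s = 1/(1831325/6) = 6/1831325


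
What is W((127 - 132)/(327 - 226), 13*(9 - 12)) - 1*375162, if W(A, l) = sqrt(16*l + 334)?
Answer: -375162 + I*sqrt(290) ≈ -3.7516e+5 + 17.029*I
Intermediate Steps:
W(A, l) = sqrt(334 + 16*l)
W((127 - 132)/(327 - 226), 13*(9 - 12)) - 1*375162 = sqrt(334 + 16*(13*(9 - 12))) - 1*375162 = sqrt(334 + 16*(13*(-3))) - 375162 = sqrt(334 + 16*(-39)) - 375162 = sqrt(334 - 624) - 375162 = sqrt(-290) - 375162 = I*sqrt(290) - 375162 = -375162 + I*sqrt(290)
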